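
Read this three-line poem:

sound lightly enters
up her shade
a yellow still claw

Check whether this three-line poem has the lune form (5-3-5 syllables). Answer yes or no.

Yes

Line 1: sound(1) + lightly(2) + enters(2) = 5 ✓
Line 2: up(1) + her(1) + shade(1) = 3 ✓
Line 3: a(1) + yellow(2) + still(1) + claw(1) = 5 ✓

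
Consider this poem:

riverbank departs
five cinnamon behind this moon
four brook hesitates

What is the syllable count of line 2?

8

Line 2: five (1), cinnamon (3), behind (2), this (1), moon (1) → 8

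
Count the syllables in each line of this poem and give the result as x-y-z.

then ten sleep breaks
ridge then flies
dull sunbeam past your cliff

Line 1: then (1), ten (1), sleep (1), breaks (1) → 4
Line 2: ridge (1), then (1), flies (1) → 3
Line 3: dull (1), sunbeam (2), past (1), your (1), cliff (1) → 6

4-3-6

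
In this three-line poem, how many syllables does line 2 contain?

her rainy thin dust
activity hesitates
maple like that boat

Line 2: activity(4) + hesitates(3) = 7

7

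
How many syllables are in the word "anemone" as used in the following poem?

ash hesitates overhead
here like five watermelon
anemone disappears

4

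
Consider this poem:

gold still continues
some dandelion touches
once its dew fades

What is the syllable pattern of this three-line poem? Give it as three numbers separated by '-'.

5-7-4

Line 1: "gold still continues": 1+1+3 = 5
Line 2: "some dandelion touches": 1+4+2 = 7
Line 3: "once its dew fades": 1+1+1+1 = 4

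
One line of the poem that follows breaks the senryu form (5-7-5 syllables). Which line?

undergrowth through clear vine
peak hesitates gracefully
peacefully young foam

Line 1: undergrowth (3), through (1), clear (1), vine (1) → 6 (expected 5)
Line 2: peak (1), hesitates (3), gracefully (3) → 7 ✓
Line 3: peacefully (3), young (1), foam (1) → 5 ✓

Line 1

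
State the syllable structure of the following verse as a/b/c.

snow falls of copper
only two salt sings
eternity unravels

Line 1: "snow falls of copper": 1+1+1+2 = 5
Line 2: "only two salt sings": 2+1+1+1 = 5
Line 3: "eternity unravels": 4+3 = 7

5/5/7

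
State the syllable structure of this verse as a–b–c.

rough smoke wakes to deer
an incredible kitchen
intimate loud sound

Line 1: rough (1), smoke (1), wakes (1), to (1), deer (1) → 5
Line 2: an (1), incredible (4), kitchen (2) → 7
Line 3: intimate (3), loud (1), sound (1) → 5

5–7–5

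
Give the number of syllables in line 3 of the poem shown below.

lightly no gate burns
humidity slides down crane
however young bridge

5

Line 3: however (3), young (1), bridge (1) → 5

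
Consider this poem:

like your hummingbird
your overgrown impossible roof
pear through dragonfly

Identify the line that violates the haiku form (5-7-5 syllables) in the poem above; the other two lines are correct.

Line 1: "like your hummingbird": 1+1+3 = 5 ✓
Line 2: "your overgrown impossible roof": 1+3+4+1 = 9 (expected 7)
Line 3: "pear through dragonfly": 1+1+3 = 5 ✓

Line 2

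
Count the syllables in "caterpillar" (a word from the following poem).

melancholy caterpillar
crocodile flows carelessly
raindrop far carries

4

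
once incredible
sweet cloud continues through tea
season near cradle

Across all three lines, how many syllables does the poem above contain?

17

Line 1: once(1) + incredible(4) = 5
Line 2: sweet(1) + cloud(1) + continues(3) + through(1) + tea(1) = 7
Line 3: season(2) + near(1) + cradle(2) = 5
Total: 5 + 7 + 5 = 17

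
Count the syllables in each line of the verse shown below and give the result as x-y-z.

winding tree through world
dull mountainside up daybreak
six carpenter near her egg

5-7-7

Line 1: "winding tree through world": 2+1+1+1 = 5
Line 2: "dull mountainside up daybreak": 1+3+1+2 = 7
Line 3: "six carpenter near her egg": 1+3+1+1+1 = 7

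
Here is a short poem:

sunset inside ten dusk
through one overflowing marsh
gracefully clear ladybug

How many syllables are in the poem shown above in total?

20

Line 1: "sunset inside ten dusk": 2+2+1+1 = 6
Line 2: "through one overflowing marsh": 1+1+4+1 = 7
Line 3: "gracefully clear ladybug": 3+1+3 = 7
Total: 6 + 7 + 7 = 20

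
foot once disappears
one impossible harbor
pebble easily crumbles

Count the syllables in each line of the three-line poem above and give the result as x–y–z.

5–7–7

Line 1: foot (1), once (1), disappears (3) → 5
Line 2: one (1), impossible (4), harbor (2) → 7
Line 3: pebble (2), easily (3), crumbles (2) → 7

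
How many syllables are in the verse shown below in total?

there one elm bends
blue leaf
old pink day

Line 1: there (1), one (1), elm (1), bends (1) → 4
Line 2: blue (1), leaf (1) → 2
Line 3: old (1), pink (1), day (1) → 3
Total: 4 + 2 + 3 = 9

9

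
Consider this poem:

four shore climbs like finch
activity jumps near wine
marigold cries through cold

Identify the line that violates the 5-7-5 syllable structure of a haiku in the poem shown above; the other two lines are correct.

Line 1: four(1) + shore(1) + climbs(1) + like(1) + finch(1) = 5 ✓
Line 2: activity(4) + jumps(1) + near(1) + wine(1) = 7 ✓
Line 3: marigold(3) + cries(1) + through(1) + cold(1) = 6 (expected 5)

Line 3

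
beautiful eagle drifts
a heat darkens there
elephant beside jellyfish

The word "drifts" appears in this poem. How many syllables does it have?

1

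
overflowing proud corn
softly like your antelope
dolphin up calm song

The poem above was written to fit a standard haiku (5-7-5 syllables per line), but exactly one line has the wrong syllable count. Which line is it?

The first line

Line 1: "overflowing proud corn": 4+1+1 = 6 (expected 5)
Line 2: "softly like your antelope": 2+1+1+3 = 7 ✓
Line 3: "dolphin up calm song": 2+1+1+1 = 5 ✓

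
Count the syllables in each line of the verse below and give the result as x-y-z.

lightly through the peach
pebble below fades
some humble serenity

5-5-7

Line 1: "lightly through the peach": 2+1+1+1 = 5
Line 2: "pebble below fades": 2+2+1 = 5
Line 3: "some humble serenity": 1+2+4 = 7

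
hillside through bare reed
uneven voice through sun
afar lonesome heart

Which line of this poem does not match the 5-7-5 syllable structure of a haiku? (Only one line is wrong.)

Line 1: hillside(2) + through(1) + bare(1) + reed(1) = 5 ✓
Line 2: uneven(3) + voice(1) + through(1) + sun(1) = 6 (expected 7)
Line 3: afar(2) + lonesome(2) + heart(1) = 5 ✓

The second line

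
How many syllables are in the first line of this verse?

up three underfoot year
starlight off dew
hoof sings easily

6

The first line: "up three underfoot year": 1+1+3+1 = 6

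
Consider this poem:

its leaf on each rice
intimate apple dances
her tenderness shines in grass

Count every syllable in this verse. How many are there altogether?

Line 1: its (1), leaf (1), on (1), each (1), rice (1) → 5
Line 2: intimate (3), apple (2), dances (2) → 7
Line 3: her (1), tenderness (3), shines (1), in (1), grass (1) → 7
Total: 5 + 7 + 7 = 19

19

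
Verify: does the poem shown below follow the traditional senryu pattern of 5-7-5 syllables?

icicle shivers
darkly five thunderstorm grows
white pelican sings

Line 1: "icicle shivers": 3+2 = 5 ✓
Line 2: "darkly five thunderstorm grows": 2+1+3+1 = 7 ✓
Line 3: "white pelican sings": 1+3+1 = 5 ✓

Yes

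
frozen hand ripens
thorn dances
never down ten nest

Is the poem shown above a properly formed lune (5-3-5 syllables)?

Line 1: "frozen hand ripens": 2+1+2 = 5 ✓
Line 2: "thorn dances": 1+2 = 3 ✓
Line 3: "never down ten nest": 2+1+1+1 = 5 ✓

Yes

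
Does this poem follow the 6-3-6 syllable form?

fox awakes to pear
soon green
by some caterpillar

Line 1: "fox awakes to pear": 1+2+1+1 = 5 (expected 6)
Line 2: "soon green": 1+1 = 2 (expected 3)
Line 3: "by some caterpillar": 1+1+4 = 6 ✓

No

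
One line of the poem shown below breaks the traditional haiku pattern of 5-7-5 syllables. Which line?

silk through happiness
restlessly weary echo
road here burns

Line 1: silk (1), through (1), happiness (3) → 5 ✓
Line 2: restlessly (3), weary (2), echo (2) → 7 ✓
Line 3: road (1), here (1), burns (1) → 3 (expected 5)

The third line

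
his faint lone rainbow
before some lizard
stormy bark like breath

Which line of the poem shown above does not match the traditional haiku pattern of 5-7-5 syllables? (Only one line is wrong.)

Line 1: his (1), faint (1), lone (1), rainbow (2) → 5 ✓
Line 2: before (2), some (1), lizard (2) → 5 (expected 7)
Line 3: stormy (2), bark (1), like (1), breath (1) → 5 ✓

Line 2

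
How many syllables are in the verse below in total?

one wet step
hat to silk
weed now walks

9

Line 1: "one wet step": 1+1+1 = 3
Line 2: "hat to silk": 1+1+1 = 3
Line 3: "weed now walks": 1+1+1 = 3
Total: 3 + 3 + 3 = 9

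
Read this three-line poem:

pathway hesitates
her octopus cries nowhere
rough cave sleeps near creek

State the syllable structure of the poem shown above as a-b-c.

5-7-5

Line 1: "pathway hesitates": 2+3 = 5
Line 2: "her octopus cries nowhere": 1+3+1+2 = 7
Line 3: "rough cave sleeps near creek": 1+1+1+1+1 = 5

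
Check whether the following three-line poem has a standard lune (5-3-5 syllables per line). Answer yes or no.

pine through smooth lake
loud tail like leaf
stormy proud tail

No

Line 1: pine (1), through (1), smooth (1), lake (1) → 4 (expected 5)
Line 2: loud (1), tail (1), like (1), leaf (1) → 4 (expected 3)
Line 3: stormy (2), proud (1), tail (1) → 4 (expected 5)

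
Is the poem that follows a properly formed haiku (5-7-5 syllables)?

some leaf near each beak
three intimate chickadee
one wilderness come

Yes

Line 1: "some leaf near each beak": 1+1+1+1+1 = 5 ✓
Line 2: "three intimate chickadee": 1+3+3 = 7 ✓
Line 3: "one wilderness come": 1+3+1 = 5 ✓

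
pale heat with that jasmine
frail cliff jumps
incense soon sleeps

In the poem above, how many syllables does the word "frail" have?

"frail" has 1 syllable.

1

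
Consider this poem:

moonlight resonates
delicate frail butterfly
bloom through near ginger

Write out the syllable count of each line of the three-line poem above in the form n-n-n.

Line 1: moonlight(2) + resonates(3) = 5
Line 2: delicate(3) + frail(1) + butterfly(3) = 7
Line 3: bloom(1) + through(1) + near(1) + ginger(2) = 5

5-7-5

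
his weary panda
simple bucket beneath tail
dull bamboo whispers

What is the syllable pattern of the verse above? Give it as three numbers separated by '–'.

5–7–5

Line 1: his (1), weary (2), panda (2) → 5
Line 2: simple (2), bucket (2), beneath (2), tail (1) → 7
Line 3: dull (1), bamboo (2), whispers (2) → 5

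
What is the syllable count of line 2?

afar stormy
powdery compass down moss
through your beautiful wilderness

7

Line 2: powdery (3), compass (2), down (1), moss (1) → 7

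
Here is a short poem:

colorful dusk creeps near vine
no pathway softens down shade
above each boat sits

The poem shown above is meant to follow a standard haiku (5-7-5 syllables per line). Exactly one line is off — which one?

Line 1: colorful (3), dusk (1), creeps (1), near (1), vine (1) → 7 (expected 5)
Line 2: no (1), pathway (2), softens (2), down (1), shade (1) → 7 ✓
Line 3: above (2), each (1), boat (1), sits (1) → 5 ✓

The first line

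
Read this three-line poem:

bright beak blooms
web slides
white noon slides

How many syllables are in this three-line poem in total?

8

Line 1: "bright beak blooms": 1+1+1 = 3
Line 2: "web slides": 1+1 = 2
Line 3: "white noon slides": 1+1+1 = 3
Total: 3 + 2 + 3 = 8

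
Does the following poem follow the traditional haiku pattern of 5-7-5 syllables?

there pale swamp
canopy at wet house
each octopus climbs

No

Line 1: there (1), pale (1), swamp (1) → 3 (expected 5)
Line 2: canopy (3), at (1), wet (1), house (1) → 6 (expected 7)
Line 3: each (1), octopus (3), climbs (1) → 5 ✓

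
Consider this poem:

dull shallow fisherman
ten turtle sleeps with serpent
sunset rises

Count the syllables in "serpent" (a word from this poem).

"serpent" has 2 syllables.

2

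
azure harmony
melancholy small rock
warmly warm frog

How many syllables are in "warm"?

1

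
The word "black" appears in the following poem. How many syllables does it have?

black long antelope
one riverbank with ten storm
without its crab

"black" has 1 syllable.

1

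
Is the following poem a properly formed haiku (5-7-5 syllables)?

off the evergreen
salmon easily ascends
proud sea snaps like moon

Yes

Line 1: off (1), the (1), evergreen (3) → 5 ✓
Line 2: salmon (2), easily (3), ascends (2) → 7 ✓
Line 3: proud (1), sea (1), snaps (1), like (1), moon (1) → 5 ✓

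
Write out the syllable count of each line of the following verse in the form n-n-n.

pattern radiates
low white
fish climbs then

5-2-3

Line 1: "pattern radiates": 2+3 = 5
Line 2: "low white": 1+1 = 2
Line 3: "fish climbs then": 1+1+1 = 3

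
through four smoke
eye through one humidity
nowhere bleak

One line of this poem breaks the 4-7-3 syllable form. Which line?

The first line

Line 1: "through four smoke": 1+1+1 = 3 (expected 4)
Line 2: "eye through one humidity": 1+1+1+4 = 7 ✓
Line 3: "nowhere bleak": 2+1 = 3 ✓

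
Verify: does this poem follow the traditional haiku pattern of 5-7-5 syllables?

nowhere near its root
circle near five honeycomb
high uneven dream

Line 1: nowhere(2) + near(1) + its(1) + root(1) = 5 ✓
Line 2: circle(2) + near(1) + five(1) + honeycomb(3) = 7 ✓
Line 3: high(1) + uneven(3) + dream(1) = 5 ✓

Yes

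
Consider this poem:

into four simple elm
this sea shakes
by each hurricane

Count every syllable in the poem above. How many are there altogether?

Line 1: "into four simple elm": 2+1+2+1 = 6
Line 2: "this sea shakes": 1+1+1 = 3
Line 3: "by each hurricane": 1+1+3 = 5
Total: 6 + 3 + 5 = 14

14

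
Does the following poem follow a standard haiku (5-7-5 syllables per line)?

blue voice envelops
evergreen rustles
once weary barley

No

Line 1: blue(1) + voice(1) + envelops(3) = 5 ✓
Line 2: evergreen(3) + rustles(2) = 5 (expected 7)
Line 3: once(1) + weary(2) + barley(2) = 5 ✓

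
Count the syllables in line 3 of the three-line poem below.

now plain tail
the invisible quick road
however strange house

5

Line 3: "however strange house": 3+1+1 = 5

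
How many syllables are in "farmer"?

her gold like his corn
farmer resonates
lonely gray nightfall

2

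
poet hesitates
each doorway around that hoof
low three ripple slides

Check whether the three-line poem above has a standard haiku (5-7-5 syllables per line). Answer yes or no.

Line 1: poet(2) + hesitates(3) = 5 ✓
Line 2: each(1) + doorway(2) + around(2) + that(1) + hoof(1) = 7 ✓
Line 3: low(1) + three(1) + ripple(2) + slides(1) = 5 ✓

Yes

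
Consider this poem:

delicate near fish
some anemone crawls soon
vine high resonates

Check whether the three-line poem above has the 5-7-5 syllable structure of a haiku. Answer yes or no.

Yes

Line 1: delicate (3), near (1), fish (1) → 5 ✓
Line 2: some (1), anemone (4), crawls (1), soon (1) → 7 ✓
Line 3: vine (1), high (1), resonates (3) → 5 ✓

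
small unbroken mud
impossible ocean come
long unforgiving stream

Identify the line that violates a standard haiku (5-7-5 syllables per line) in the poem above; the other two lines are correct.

The third line

Line 1: small (1), unbroken (3), mud (1) → 5 ✓
Line 2: impossible (4), ocean (2), come (1) → 7 ✓
Line 3: long (1), unforgiving (4), stream (1) → 6 (expected 5)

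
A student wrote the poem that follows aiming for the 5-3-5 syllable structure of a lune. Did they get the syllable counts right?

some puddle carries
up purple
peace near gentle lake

Line 1: "some puddle carries": 1+2+2 = 5 ✓
Line 2: "up purple": 1+2 = 3 ✓
Line 3: "peace near gentle lake": 1+1+2+1 = 5 ✓

Yes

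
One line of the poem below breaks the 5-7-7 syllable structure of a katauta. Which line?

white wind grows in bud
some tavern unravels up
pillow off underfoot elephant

Line 1: white (1), wind (1), grows (1), in (1), bud (1) → 5 ✓
Line 2: some (1), tavern (2), unravels (3), up (1) → 7 ✓
Line 3: pillow (2), off (1), underfoot (3), elephant (3) → 9 (expected 7)

The third line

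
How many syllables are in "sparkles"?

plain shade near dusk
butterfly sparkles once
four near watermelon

2

"sparkles" has 2 syllables.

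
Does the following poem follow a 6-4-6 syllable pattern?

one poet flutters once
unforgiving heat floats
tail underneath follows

Line 1: one (1), poet (2), flutters (2), once (1) → 6 ✓
Line 2: unforgiving (4), heat (1), floats (1) → 6 (expected 4)
Line 3: tail (1), underneath (3), follows (2) → 6 ✓

No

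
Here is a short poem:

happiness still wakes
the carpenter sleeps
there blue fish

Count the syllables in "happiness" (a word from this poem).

3

"happiness" has 3 syllables.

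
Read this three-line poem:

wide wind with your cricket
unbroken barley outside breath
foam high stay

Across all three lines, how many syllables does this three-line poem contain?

17

Line 1: wide(1) + wind(1) + with(1) + your(1) + cricket(2) = 6
Line 2: unbroken(3) + barley(2) + outside(2) + breath(1) = 8
Line 3: foam(1) + high(1) + stay(1) = 3
Total: 6 + 8 + 3 = 17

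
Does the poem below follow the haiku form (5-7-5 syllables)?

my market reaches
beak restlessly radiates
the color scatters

Yes

Line 1: "my market reaches": 1+2+2 = 5 ✓
Line 2: "beak restlessly radiates": 1+3+3 = 7 ✓
Line 3: "the color scatters": 1+2+2 = 5 ✓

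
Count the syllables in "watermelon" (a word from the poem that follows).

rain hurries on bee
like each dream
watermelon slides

4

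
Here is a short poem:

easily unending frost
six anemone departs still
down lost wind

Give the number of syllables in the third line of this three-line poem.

3

The third line: down (1), lost (1), wind (1) → 3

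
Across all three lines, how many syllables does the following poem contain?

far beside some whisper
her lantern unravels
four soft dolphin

Line 1: far(1) + beside(2) + some(1) + whisper(2) = 6
Line 2: her(1) + lantern(2) + unravels(3) = 6
Line 3: four(1) + soft(1) + dolphin(2) = 4
Total: 6 + 6 + 4 = 16

16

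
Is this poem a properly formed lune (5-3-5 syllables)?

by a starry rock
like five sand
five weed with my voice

Yes

Line 1: by(1) + a(1) + starry(2) + rock(1) = 5 ✓
Line 2: like(1) + five(1) + sand(1) = 3 ✓
Line 3: five(1) + weed(1) + with(1) + my(1) + voice(1) = 5 ✓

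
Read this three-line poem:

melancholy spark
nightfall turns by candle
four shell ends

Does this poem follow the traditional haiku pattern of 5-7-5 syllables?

Line 1: melancholy (4), spark (1) → 5 ✓
Line 2: nightfall (2), turns (1), by (1), candle (2) → 6 (expected 7)
Line 3: four (1), shell (1), ends (1) → 3 (expected 5)

No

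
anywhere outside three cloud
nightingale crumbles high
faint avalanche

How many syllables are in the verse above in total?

Line 1: anywhere (3), outside (2), three (1), cloud (1) → 7
Line 2: nightingale (3), crumbles (2), high (1) → 6
Line 3: faint (1), avalanche (3) → 4
Total: 7 + 6 + 4 = 17

17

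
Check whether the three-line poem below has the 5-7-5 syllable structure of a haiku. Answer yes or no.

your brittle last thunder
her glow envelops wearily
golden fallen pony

No

Line 1: "your brittle last thunder": 1+2+1+2 = 6 (expected 5)
Line 2: "her glow envelops wearily": 1+1+3+3 = 8 (expected 7)
Line 3: "golden fallen pony": 2+2+2 = 6 (expected 5)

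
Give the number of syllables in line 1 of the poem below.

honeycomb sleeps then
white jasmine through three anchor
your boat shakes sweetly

5

Line 1: honeycomb (3), sleeps (1), then (1) → 5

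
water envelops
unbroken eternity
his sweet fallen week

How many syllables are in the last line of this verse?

The last line: his(1) + sweet(1) + fallen(2) + week(1) = 5

5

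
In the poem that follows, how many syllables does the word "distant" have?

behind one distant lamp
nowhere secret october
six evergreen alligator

2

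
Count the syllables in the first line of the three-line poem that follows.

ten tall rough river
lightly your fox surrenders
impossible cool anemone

The first line: "ten tall rough river": 1+1+1+2 = 5

5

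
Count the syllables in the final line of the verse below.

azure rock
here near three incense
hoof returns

The final line: "hoof returns": 1+2 = 3

3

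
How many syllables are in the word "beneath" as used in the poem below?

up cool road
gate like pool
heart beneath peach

2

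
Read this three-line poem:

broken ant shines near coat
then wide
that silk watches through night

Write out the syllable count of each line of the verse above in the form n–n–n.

Line 1: broken(2) + ant(1) + shines(1) + near(1) + coat(1) = 6
Line 2: then(1) + wide(1) = 2
Line 3: that(1) + silk(1) + watches(2) + through(1) + night(1) = 6

6–2–6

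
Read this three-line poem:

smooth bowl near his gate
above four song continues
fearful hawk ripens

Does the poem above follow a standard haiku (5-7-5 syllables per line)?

Line 1: smooth(1) + bowl(1) + near(1) + his(1) + gate(1) = 5 ✓
Line 2: above(2) + four(1) + song(1) + continues(3) = 7 ✓
Line 3: fearful(2) + hawk(1) + ripens(2) = 5 ✓

Yes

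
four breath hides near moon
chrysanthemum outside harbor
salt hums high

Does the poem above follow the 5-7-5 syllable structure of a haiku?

Line 1: four (1), breath (1), hides (1), near (1), moon (1) → 5 ✓
Line 2: chrysanthemum (4), outside (2), harbor (2) → 8 (expected 7)
Line 3: salt (1), hums (1), high (1) → 3 (expected 5)

No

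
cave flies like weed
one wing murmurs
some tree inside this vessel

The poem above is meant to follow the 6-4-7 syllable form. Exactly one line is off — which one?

Line 1: cave(1) + flies(1) + like(1) + weed(1) = 4 (expected 6)
Line 2: one(1) + wing(1) + murmurs(2) = 4 ✓
Line 3: some(1) + tree(1) + inside(2) + this(1) + vessel(2) = 7 ✓

The first line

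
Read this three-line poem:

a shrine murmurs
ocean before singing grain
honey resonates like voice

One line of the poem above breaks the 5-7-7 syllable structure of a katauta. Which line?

Line 1: "a shrine murmurs": 1+1+2 = 4 (expected 5)
Line 2: "ocean before singing grain": 2+2+2+1 = 7 ✓
Line 3: "honey resonates like voice": 2+3+1+1 = 7 ✓

The first line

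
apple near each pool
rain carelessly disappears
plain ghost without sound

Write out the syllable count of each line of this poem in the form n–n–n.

Line 1: apple(2) + near(1) + each(1) + pool(1) = 5
Line 2: rain(1) + carelessly(3) + disappears(3) = 7
Line 3: plain(1) + ghost(1) + without(2) + sound(1) = 5

5–7–5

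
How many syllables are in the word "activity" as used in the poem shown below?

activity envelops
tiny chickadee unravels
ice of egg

4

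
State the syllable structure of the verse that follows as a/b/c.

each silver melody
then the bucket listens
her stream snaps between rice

6/6/6

Line 1: "each silver melody": 1+2+3 = 6
Line 2: "then the bucket listens": 1+1+2+2 = 6
Line 3: "her stream snaps between rice": 1+1+1+2+1 = 6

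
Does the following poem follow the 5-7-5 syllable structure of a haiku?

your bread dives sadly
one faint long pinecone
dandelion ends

No

Line 1: your(1) + bread(1) + dives(1) + sadly(2) = 5 ✓
Line 2: one(1) + faint(1) + long(1) + pinecone(2) = 5 (expected 7)
Line 3: dandelion(4) + ends(1) = 5 ✓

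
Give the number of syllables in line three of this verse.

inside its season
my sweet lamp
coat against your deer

Line three: coat (1), against (2), your (1), deer (1) → 5

5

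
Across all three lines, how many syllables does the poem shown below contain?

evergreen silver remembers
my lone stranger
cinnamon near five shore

Line 1: evergreen (3), silver (2), remembers (3) → 8
Line 2: my (1), lone (1), stranger (2) → 4
Line 3: cinnamon (3), near (1), five (1), shore (1) → 6
Total: 8 + 4 + 6 = 18

18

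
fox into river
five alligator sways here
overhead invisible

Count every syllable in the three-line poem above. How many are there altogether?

19

Line 1: "fox into river": 1+2+2 = 5
Line 2: "five alligator sways here": 1+4+1+1 = 7
Line 3: "overhead invisible": 3+4 = 7
Total: 5 + 7 + 7 = 19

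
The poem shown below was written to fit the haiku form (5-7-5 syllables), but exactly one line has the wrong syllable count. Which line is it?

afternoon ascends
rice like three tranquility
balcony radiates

Line 1: afternoon(3) + ascends(2) = 5 ✓
Line 2: rice(1) + like(1) + three(1) + tranquility(4) = 7 ✓
Line 3: balcony(3) + radiates(3) = 6 (expected 5)

Line 3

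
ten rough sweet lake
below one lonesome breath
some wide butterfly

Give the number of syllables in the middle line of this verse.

6

The middle line: below (2), one (1), lonesome (2), breath (1) → 6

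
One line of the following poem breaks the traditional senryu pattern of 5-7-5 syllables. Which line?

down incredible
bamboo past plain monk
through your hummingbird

Line 1: "down incredible": 1+4 = 5 ✓
Line 2: "bamboo past plain monk": 2+1+1+1 = 5 (expected 7)
Line 3: "through your hummingbird": 1+1+3 = 5 ✓

Line 2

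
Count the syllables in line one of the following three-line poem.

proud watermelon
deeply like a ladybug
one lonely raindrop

5

Line one: proud (1), watermelon (4) → 5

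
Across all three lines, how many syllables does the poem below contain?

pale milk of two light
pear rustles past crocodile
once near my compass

17

Line 1: "pale milk of two light": 1+1+1+1+1 = 5
Line 2: "pear rustles past crocodile": 1+2+1+3 = 7
Line 3: "once near my compass": 1+1+1+2 = 5
Total: 5 + 7 + 5 = 17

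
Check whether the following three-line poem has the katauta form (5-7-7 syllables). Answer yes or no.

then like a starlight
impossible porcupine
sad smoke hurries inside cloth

Line 1: then(1) + like(1) + a(1) + starlight(2) = 5 ✓
Line 2: impossible(4) + porcupine(3) = 7 ✓
Line 3: sad(1) + smoke(1) + hurries(2) + inside(2) + cloth(1) = 7 ✓

Yes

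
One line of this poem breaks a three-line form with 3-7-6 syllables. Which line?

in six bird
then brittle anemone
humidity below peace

Line 3

Line 1: "in six bird": 1+1+1 = 3 ✓
Line 2: "then brittle anemone": 1+2+4 = 7 ✓
Line 3: "humidity below peace": 4+2+1 = 7 (expected 6)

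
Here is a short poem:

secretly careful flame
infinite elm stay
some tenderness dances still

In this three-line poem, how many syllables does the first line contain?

6

The first line: secretly (3), careful (2), flame (1) → 6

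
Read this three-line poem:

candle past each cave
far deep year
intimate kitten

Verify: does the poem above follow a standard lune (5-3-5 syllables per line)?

Line 1: candle (2), past (1), each (1), cave (1) → 5 ✓
Line 2: far (1), deep (1), year (1) → 3 ✓
Line 3: intimate (3), kitten (2) → 5 ✓

Yes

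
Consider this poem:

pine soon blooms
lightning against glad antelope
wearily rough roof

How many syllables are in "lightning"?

2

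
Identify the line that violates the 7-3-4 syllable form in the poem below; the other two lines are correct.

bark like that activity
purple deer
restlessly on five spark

The third line

Line 1: "bark like that activity": 1+1+1+4 = 7 ✓
Line 2: "purple deer": 2+1 = 3 ✓
Line 3: "restlessly on five spark": 3+1+1+1 = 6 (expected 4)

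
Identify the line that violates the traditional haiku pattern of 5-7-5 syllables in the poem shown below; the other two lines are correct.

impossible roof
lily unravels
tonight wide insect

Line 1: impossible(4) + roof(1) = 5 ✓
Line 2: lily(2) + unravels(3) = 5 (expected 7)
Line 3: tonight(2) + wide(1) + insect(2) = 5 ✓

The second line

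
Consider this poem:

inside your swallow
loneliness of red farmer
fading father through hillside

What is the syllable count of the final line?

The final line: fading(2) + father(2) + through(1) + hillside(2) = 7

7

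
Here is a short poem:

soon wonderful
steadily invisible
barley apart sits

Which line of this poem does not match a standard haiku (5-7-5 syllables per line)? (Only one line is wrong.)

Line 1: soon(1) + wonderful(3) = 4 (expected 5)
Line 2: steadily(3) + invisible(4) = 7 ✓
Line 3: barley(2) + apart(2) + sits(1) = 5 ✓

Line 1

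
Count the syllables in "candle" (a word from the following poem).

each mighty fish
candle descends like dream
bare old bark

"candle" has 2 syllables.

2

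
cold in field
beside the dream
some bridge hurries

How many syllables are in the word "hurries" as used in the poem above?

"hurries" has 2 syllables.

2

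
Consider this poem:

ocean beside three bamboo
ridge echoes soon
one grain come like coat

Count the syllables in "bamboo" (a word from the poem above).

2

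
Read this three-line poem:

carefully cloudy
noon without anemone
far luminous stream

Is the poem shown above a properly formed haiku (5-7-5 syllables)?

Yes

Line 1: carefully(3) + cloudy(2) = 5 ✓
Line 2: noon(1) + without(2) + anemone(4) = 7 ✓
Line 3: far(1) + luminous(3) + stream(1) = 5 ✓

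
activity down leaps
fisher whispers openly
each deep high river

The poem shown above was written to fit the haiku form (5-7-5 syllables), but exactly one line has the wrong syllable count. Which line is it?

Line 1: "activity down leaps": 4+1+1 = 6 (expected 5)
Line 2: "fisher whispers openly": 2+2+3 = 7 ✓
Line 3: "each deep high river": 1+1+1+2 = 5 ✓

Line 1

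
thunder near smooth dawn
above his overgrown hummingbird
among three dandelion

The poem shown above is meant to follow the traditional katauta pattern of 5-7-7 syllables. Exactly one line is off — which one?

Line 1: thunder(2) + near(1) + smooth(1) + dawn(1) = 5 ✓
Line 2: above(2) + his(1) + overgrown(3) + hummingbird(3) = 9 (expected 7)
Line 3: among(2) + three(1) + dandelion(4) = 7 ✓

The second line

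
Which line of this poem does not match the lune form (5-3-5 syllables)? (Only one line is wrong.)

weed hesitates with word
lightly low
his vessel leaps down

Line 1

Line 1: "weed hesitates with word": 1+3+1+1 = 6 (expected 5)
Line 2: "lightly low": 2+1 = 3 ✓
Line 3: "his vessel leaps down": 1+2+1+1 = 5 ✓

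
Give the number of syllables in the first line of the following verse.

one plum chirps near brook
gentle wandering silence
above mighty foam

5

The first line: one(1) + plum(1) + chirps(1) + near(1) + brook(1) = 5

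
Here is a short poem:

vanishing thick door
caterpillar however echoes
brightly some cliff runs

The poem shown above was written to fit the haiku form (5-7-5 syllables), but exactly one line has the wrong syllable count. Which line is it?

The second line

Line 1: vanishing (3), thick (1), door (1) → 5 ✓
Line 2: caterpillar (4), however (3), echoes (2) → 9 (expected 7)
Line 3: brightly (2), some (1), cliff (1), runs (1) → 5 ✓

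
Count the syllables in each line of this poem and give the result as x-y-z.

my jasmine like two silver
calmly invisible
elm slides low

Line 1: "my jasmine like two silver": 1+2+1+1+2 = 7
Line 2: "calmly invisible": 2+4 = 6
Line 3: "elm slides low": 1+1+1 = 3

7-6-3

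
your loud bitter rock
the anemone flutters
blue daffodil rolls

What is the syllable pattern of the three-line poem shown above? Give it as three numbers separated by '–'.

5–7–5

Line 1: "your loud bitter rock": 1+1+2+1 = 5
Line 2: "the anemone flutters": 1+4+2 = 7
Line 3: "blue daffodil rolls": 1+3+1 = 5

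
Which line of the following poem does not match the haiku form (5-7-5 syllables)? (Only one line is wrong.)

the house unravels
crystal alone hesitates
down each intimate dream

Line 3

Line 1: "the house unravels": 1+1+3 = 5 ✓
Line 2: "crystal alone hesitates": 2+2+3 = 7 ✓
Line 3: "down each intimate dream": 1+1+3+1 = 6 (expected 5)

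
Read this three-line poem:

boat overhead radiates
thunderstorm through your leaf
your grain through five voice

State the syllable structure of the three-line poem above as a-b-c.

Line 1: "boat overhead radiates": 1+3+3 = 7
Line 2: "thunderstorm through your leaf": 3+1+1+1 = 6
Line 3: "your grain through five voice": 1+1+1+1+1 = 5

7-6-5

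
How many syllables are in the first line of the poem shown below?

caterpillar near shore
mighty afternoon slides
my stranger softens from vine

The first line: caterpillar(4) + near(1) + shore(1) = 6

6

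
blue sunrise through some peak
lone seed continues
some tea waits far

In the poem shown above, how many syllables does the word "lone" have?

1

"lone" has 1 syllable.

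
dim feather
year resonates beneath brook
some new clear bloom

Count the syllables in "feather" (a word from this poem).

2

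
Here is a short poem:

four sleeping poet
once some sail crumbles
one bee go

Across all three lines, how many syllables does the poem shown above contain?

Line 1: four (1), sleeping (2), poet (2) → 5
Line 2: once (1), some (1), sail (1), crumbles (2) → 5
Line 3: one (1), bee (1), go (1) → 3
Total: 5 + 5 + 3 = 13

13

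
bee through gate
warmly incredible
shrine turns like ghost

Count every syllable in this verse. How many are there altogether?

13

Line 1: "bee through gate": 1+1+1 = 3
Line 2: "warmly incredible": 2+4 = 6
Line 3: "shrine turns like ghost": 1+1+1+1 = 4
Total: 3 + 6 + 4 = 13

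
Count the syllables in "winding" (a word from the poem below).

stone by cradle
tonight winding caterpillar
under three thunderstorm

2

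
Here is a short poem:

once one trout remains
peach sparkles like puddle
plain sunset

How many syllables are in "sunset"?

2

"sunset" has 2 syllables.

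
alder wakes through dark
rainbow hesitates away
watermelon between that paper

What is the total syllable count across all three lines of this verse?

Line 1: alder (2), wakes (1), through (1), dark (1) → 5
Line 2: rainbow (2), hesitates (3), away (2) → 7
Line 3: watermelon (4), between (2), that (1), paper (2) → 9
Total: 5 + 7 + 9 = 21

21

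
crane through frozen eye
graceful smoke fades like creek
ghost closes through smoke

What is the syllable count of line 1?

5

Line 1: "crane through frozen eye": 1+1+2+1 = 5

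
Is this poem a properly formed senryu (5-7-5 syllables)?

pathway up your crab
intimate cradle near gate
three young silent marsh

Line 1: "pathway up your crab": 2+1+1+1 = 5 ✓
Line 2: "intimate cradle near gate": 3+2+1+1 = 7 ✓
Line 3: "three young silent marsh": 1+1+2+1 = 5 ✓

Yes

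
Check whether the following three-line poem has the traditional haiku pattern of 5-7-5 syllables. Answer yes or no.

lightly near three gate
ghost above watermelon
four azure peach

No

Line 1: "lightly near three gate": 2+1+1+1 = 5 ✓
Line 2: "ghost above watermelon": 1+2+4 = 7 ✓
Line 3: "four azure peach": 1+2+1 = 4 (expected 5)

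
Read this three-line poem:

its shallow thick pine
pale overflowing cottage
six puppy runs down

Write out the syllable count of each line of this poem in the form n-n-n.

Line 1: "its shallow thick pine": 1+2+1+1 = 5
Line 2: "pale overflowing cottage": 1+4+2 = 7
Line 3: "six puppy runs down": 1+2+1+1 = 5

5-7-5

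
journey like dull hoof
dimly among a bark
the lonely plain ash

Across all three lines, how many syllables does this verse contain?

16

Line 1: journey(2) + like(1) + dull(1) + hoof(1) = 5
Line 2: dimly(2) + among(2) + a(1) + bark(1) = 6
Line 3: the(1) + lonely(2) + plain(1) + ash(1) = 5
Total: 5 + 6 + 5 = 16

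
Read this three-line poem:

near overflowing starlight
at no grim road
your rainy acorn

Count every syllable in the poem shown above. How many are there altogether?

16

Line 1: near(1) + overflowing(4) + starlight(2) = 7
Line 2: at(1) + no(1) + grim(1) + road(1) = 4
Line 3: your(1) + rainy(2) + acorn(2) = 5
Total: 7 + 4 + 5 = 16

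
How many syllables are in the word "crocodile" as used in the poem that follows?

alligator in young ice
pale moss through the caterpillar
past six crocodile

3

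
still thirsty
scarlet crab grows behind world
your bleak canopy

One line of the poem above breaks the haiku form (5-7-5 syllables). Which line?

The first line

Line 1: still(1) + thirsty(2) = 3 (expected 5)
Line 2: scarlet(2) + crab(1) + grows(1) + behind(2) + world(1) = 7 ✓
Line 3: your(1) + bleak(1) + canopy(3) = 5 ✓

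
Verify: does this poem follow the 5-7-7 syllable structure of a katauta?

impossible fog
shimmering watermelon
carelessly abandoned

Line 1: impossible(4) + fog(1) = 5 ✓
Line 2: shimmering(3) + watermelon(4) = 7 ✓
Line 3: carelessly(3) + abandoned(3) = 6 (expected 7)

No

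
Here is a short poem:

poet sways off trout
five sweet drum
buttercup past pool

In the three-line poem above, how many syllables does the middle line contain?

The middle line: five(1) + sweet(1) + drum(1) = 3

3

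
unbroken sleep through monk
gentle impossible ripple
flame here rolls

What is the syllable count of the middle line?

8

The middle line: gentle (2), impossible (4), ripple (2) → 8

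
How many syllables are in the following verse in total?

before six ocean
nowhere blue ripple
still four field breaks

14

Line 1: before(2) + six(1) + ocean(2) = 5
Line 2: nowhere(2) + blue(1) + ripple(2) = 5
Line 3: still(1) + four(1) + field(1) + breaks(1) = 4
Total: 5 + 5 + 4 = 14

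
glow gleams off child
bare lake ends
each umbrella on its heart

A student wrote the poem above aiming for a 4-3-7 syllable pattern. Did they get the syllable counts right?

Line 1: glow (1), gleams (1), off (1), child (1) → 4 ✓
Line 2: bare (1), lake (1), ends (1) → 3 ✓
Line 3: each (1), umbrella (3), on (1), its (1), heart (1) → 7 ✓

Yes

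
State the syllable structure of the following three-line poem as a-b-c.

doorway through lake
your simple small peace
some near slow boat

4-5-4

Line 1: "doorway through lake": 2+1+1 = 4
Line 2: "your simple small peace": 1+2+1+1 = 5
Line 3: "some near slow boat": 1+1+1+1 = 4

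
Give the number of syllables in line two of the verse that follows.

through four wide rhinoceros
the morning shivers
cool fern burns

5

Line two: the (1), morning (2), shivers (2) → 5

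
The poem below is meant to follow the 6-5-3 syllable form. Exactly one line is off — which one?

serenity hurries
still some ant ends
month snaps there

Line 1: "serenity hurries": 4+2 = 6 ✓
Line 2: "still some ant ends": 1+1+1+1 = 4 (expected 5)
Line 3: "month snaps there": 1+1+1 = 3 ✓

Line 2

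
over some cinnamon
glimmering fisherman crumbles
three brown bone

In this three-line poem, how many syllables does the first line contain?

The first line: over(2) + some(1) + cinnamon(3) = 6

6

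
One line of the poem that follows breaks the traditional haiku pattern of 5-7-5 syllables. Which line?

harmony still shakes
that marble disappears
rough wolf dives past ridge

Line 2

Line 1: harmony(3) + still(1) + shakes(1) = 5 ✓
Line 2: that(1) + marble(2) + disappears(3) = 6 (expected 7)
Line 3: rough(1) + wolf(1) + dives(1) + past(1) + ridge(1) = 5 ✓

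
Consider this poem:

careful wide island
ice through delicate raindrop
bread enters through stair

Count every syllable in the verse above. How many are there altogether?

Line 1: careful(2) + wide(1) + island(2) = 5
Line 2: ice(1) + through(1) + delicate(3) + raindrop(2) = 7
Line 3: bread(1) + enters(2) + through(1) + stair(1) = 5
Total: 5 + 7 + 5 = 17

17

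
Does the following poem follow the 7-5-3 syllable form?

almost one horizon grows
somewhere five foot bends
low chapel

Yes

Line 1: almost(2) + one(1) + horizon(3) + grows(1) = 7 ✓
Line 2: somewhere(2) + five(1) + foot(1) + bends(1) = 5 ✓
Line 3: low(1) + chapel(2) = 3 ✓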